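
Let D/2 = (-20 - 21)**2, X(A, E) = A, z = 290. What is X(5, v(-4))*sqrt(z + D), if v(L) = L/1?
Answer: 10*sqrt(913) ≈ 302.16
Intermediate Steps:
v(L) = L (v(L) = L*1 = L)
D = 3362 (D = 2*(-20 - 21)**2 = 2*(-41)**2 = 2*1681 = 3362)
X(5, v(-4))*sqrt(z + D) = 5*sqrt(290 + 3362) = 5*sqrt(3652) = 5*(2*sqrt(913)) = 10*sqrt(913)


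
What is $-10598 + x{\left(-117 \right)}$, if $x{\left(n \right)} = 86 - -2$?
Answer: $-10510$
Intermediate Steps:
$x{\left(n \right)} = 88$ ($x{\left(n \right)} = 86 + 2 = 88$)
$-10598 + x{\left(-117 \right)} = -10598 + 88 = -10510$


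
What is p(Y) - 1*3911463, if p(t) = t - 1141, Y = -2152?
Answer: -3914756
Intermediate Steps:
p(t) = -1141 + t
p(Y) - 1*3911463 = (-1141 - 2152) - 1*3911463 = -3293 - 3911463 = -3914756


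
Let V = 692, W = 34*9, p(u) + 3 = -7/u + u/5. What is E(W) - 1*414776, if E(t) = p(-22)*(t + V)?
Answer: -23201401/55 ≈ -4.2184e+5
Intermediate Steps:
p(u) = -3 - 7/u + u/5 (p(u) = -3 + (-7/u + u/5) = -3 - 7/u + u/5)
W = 306
E(t) = -269534/55 - 779*t/110 (E(t) = (-3 - 7/(-22) + (⅕)*(-22))*(t + 692) = (-3 - 7*(-1/22) - 22/5)*(692 + t) = (-3 + 7/22 - 22/5)*(692 + t) = -779*(692 + t)/110 = -269534/55 - 779*t/110)
E(W) - 1*414776 = (-269534/55 - 779/110*306) - 1*414776 = (-269534/55 - 119187/55) - 414776 = -388721/55 - 414776 = -23201401/55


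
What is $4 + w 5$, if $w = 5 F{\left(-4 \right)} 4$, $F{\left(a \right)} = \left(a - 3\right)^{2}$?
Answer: $4904$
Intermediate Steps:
$F{\left(a \right)} = \left(-3 + a\right)^{2}$
$w = 980$ ($w = 5 \left(-3 - 4\right)^{2} \cdot 4 = 5 \left(-7\right)^{2} \cdot 4 = 5 \cdot 49 \cdot 4 = 245 \cdot 4 = 980$)
$4 + w 5 = 4 + 980 \cdot 5 = 4 + 4900 = 4904$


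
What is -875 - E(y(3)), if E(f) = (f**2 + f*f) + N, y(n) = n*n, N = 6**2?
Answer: -1073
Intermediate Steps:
N = 36
y(n) = n**2
E(f) = 36 + 2*f**2 (E(f) = (f**2 + f*f) + 36 = (f**2 + f**2) + 36 = 2*f**2 + 36 = 36 + 2*f**2)
-875 - E(y(3)) = -875 - (36 + 2*(3**2)**2) = -875 - (36 + 2*9**2) = -875 - (36 + 2*81) = -875 - (36 + 162) = -875 - 1*198 = -875 - 198 = -1073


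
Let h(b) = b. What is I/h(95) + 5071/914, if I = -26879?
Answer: -24085661/86830 ≈ -277.39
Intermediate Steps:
I/h(95) + 5071/914 = -26879/95 + 5071/914 = -24085661/86830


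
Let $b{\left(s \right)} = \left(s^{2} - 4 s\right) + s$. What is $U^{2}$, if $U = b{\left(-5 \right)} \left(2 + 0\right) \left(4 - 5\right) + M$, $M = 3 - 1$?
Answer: $6084$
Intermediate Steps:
$M = 2$
$b{\left(s \right)} = s^{2} - 3 s$
$U = -78$ ($U = - 5 \left(-3 - 5\right) \left(2 + 0\right) \left(4 - 5\right) + 2 = \left(-5\right) \left(-8\right) 2 \left(-1\right) + 2 = 40 \left(-2\right) + 2 = -80 + 2 = -78$)
$U^{2} = \left(-78\right)^{2} = 6084$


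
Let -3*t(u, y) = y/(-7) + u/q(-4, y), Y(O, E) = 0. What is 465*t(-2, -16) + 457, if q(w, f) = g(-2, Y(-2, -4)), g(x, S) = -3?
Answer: -13/21 ≈ -0.61905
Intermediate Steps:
q(w, f) = -3
t(u, y) = u/9 + y/21 (t(u, y) = -(y/(-7) + u/(-3))/3 = -(y*(-⅐) + u*(-⅓))/3 = -(-y/7 - u/3)/3 = -(-u/3 - y/7)/3 = u/9 + y/21)
465*t(-2, -16) + 457 = 465*((⅑)*(-2) + (1/21)*(-16)) + 457 = 465*(-2/9 - 16/21) + 457 = 465*(-62/63) + 457 = -9610/21 + 457 = -13/21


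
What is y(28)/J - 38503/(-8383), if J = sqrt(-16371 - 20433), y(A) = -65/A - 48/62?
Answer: 38503/8383 + 2687*I*sqrt(9201)/15972936 ≈ 4.593 + 0.016136*I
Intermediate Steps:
y(A) = -24/31 - 65/A (y(A) = -65/A - 48*1/62 = -65/A - 24/31 = -24/31 - 65/A)
J = 2*I*sqrt(9201) (J = sqrt(-36804) = 2*I*sqrt(9201) ≈ 191.84*I)
y(28)/J - 38503/(-8383) = (-24/31 - 65/28)/((2*I*sqrt(9201))) - 38503/(-8383) = (-24/31 - 65*1/28)*(-I*sqrt(9201)/18402) - 38503*(-1/8383) = (-24/31 - 65/28)*(-I*sqrt(9201)/18402) + 38503/8383 = -(-2687)*I*sqrt(9201)/15972936 + 38503/8383 = 2687*I*sqrt(9201)/15972936 + 38503/8383 = 38503/8383 + 2687*I*sqrt(9201)/15972936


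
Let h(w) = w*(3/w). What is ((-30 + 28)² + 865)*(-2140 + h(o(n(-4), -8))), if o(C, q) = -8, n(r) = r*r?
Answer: -1857053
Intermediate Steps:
n(r) = r²
h(w) = 3
((-30 + 28)² + 865)*(-2140 + h(o(n(-4), -8))) = ((-30 + 28)² + 865)*(-2140 + 3) = ((-2)² + 865)*(-2137) = (4 + 865)*(-2137) = 869*(-2137) = -1857053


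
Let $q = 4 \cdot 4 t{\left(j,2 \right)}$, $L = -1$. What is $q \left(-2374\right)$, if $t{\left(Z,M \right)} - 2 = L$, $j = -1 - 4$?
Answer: $-37984$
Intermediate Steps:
$j = -5$ ($j = -1 - 4 = -5$)
$t{\left(Z,M \right)} = 1$ ($t{\left(Z,M \right)} = 2 - 1 = 1$)
$q = 16$ ($q = 4 \cdot 4 \cdot 1 = 16 \cdot 1 = 16$)
$q \left(-2374\right) = 16 \left(-2374\right) = -37984$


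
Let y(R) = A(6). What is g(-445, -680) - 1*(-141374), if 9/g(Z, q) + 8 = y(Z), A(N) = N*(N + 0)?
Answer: 3958481/28 ≈ 1.4137e+5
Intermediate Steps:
A(N) = N² (A(N) = N*N = N²)
y(R) = 36 (y(R) = 6² = 36)
g(Z, q) = 9/28 (g(Z, q) = 9/(-8 + 36) = 9/28)
g(-445, -680) - 1*(-141374) = 9/28 - 1*(-141374) = 9/28 + 141374 = 3958481/28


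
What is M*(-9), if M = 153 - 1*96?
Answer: -513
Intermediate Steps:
M = 57 (M = 153 - 96 = 57)
M*(-9) = 57*(-9) = -513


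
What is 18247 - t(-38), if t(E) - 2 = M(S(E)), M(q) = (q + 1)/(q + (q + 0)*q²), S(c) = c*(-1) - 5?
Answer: 328136308/17985 ≈ 18245.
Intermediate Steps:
S(c) = -5 - c (S(c) = -c - 5 = -5 - c)
M(q) = (1 + q)/(q + q³) (M(q) = (1 + q)/(q + q*q²) = (1 + q)/(q + q³))
t(E) = 2 + (-4 - E)/(-5 + (-5 - E)³ - E) (t(E) = 2 + (1 + (-5 - E))/((-5 - E) + (-5 - E)³) = 2 + (-4 - E)/(-5 + (-5 - E)³ - E))
18247 - t(-38) = 18247 - (14 + 2*(5 - 38)³ + 3*(-38))/(5 - 38 + (5 - 38)³) = 18247 - (14 + 2*(-33)³ - 114)/(5 - 38 + (-33)³) = 18247 - (14 + 2*(-35937) - 114)/(5 - 38 - 35937) = 18247 - (14 - 71874 - 114)/(-35970) = 18247 - (-1)*(-71974)/35970 = 18247 - 1*35987/17985 = 18247 - 35987/17985 = 328136308/17985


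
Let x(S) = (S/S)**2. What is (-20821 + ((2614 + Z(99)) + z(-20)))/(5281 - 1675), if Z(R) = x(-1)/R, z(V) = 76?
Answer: -897484/178497 ≈ -5.0280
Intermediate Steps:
x(S) = 1 (x(S) = 1**2 = 1)
Z(R) = 1/R
(-20821 + ((2614 + Z(99)) + z(-20)))/(5281 - 1675) = (-20821 + ((2614 + 1/99) + 76))/(5281 - 1675) = (-20821 + ((2614 + 1/99) + 76))/3606 = (-20821 + (258787/99 + 76))*(1/3606) = (-20821 + 266311/99)*(1/3606) = -1794968/99*1/3606 = -897484/178497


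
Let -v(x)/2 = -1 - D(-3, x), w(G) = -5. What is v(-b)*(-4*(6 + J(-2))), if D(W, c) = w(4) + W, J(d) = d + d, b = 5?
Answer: 112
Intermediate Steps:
J(d) = 2*d
D(W, c) = -5 + W
v(x) = -14 (v(x) = -2*(-1 - (-5 - 3)) = -2*(-1 - 1*(-8)) = -2*(-1 + 8) = -2*7 = -14)
v(-b)*(-4*(6 + J(-2))) = -(-56)*(6 + 2*(-2)) = -(-56)*(6 - 4) = -(-56)*2 = -14*(-8) = 112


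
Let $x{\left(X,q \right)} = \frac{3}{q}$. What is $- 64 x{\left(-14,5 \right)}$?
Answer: $- \frac{192}{5} \approx -38.4$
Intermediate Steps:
$- 64 x{\left(-14,5 \right)} = - 64 \cdot \frac{3}{5} = - 64 \cdot 3 \cdot \frac{1}{5} = \left(-64\right) \frac{3}{5} = - \frac{192}{5}$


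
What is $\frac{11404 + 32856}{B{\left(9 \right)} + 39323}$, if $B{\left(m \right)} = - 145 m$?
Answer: $\frac{22130}{19009} \approx 1.1642$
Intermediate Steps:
$\frac{11404 + 32856}{B{\left(9 \right)} + 39323} = \frac{11404 + 32856}{\left(-145\right) 9 + 39323} = \frac{44260}{-1305 + 39323} = \frac{44260}{38018} = 44260 \cdot \frac{1}{38018} = \frac{22130}{19009}$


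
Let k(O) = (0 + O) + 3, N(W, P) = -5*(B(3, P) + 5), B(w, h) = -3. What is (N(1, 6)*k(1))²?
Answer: 1600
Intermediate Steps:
N(W, P) = -10 (N(W, P) = -5*(-3 + 5) = -5*2 = -10)
k(O) = 3 + O (k(O) = O + 3 = 3 + O)
(N(1, 6)*k(1))² = (-10*(3 + 1))² = (-10*4)² = (-40)² = 1600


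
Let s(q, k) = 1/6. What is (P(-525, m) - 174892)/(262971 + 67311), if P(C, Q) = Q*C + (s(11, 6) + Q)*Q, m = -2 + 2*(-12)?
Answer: -481711/990846 ≈ -0.48616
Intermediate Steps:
s(q, k) = 1/6
m = -26 (m = -2 - 24 = -26)
P(C, Q) = C*Q + Q*(1/6 + Q) (P(C, Q) = Q*C + (1/6 + Q)*Q = C*Q + Q*(1/6 + Q))
(P(-525, m) - 174892)/(262971 + 67311) = (-26*(1/6 - 525 - 26) - 174892)/(262971 + 67311) = (-26*(-3305/6) - 174892)/330282 = (42965/3 - 174892)*(1/330282) = -481711/3*1/330282 = -481711/990846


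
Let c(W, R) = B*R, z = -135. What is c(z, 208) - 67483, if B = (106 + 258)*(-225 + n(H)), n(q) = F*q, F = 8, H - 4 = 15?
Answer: -5594459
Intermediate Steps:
H = 19 (H = 4 + 15 = 19)
n(q) = 8*q
B = -26572 (B = (106 + 258)*(-225 + 8*19) = 364*(-225 + 152) = 364*(-73) = -26572)
c(W, R) = -26572*R
c(z, 208) - 67483 = -26572*208 - 67483 = -5526976 - 67483 = -5594459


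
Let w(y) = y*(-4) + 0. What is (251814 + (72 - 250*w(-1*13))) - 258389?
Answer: -19503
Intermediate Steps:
w(y) = -4*y (w(y) = -4*y + 0 = -4*y)
(251814 + (72 - 250*w(-1*13))) - 258389 = (251814 + (72 - (-1000)*(-1*13))) - 258389 = (251814 + (72 - (-1000)*(-13))) - 258389 = (251814 + (72 - 250*52)) - 258389 = (251814 + (72 - 13000)) - 258389 = (251814 - 12928) - 258389 = 238886 - 258389 = -19503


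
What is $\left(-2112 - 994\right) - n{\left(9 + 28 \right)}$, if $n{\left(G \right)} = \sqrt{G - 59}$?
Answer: $-3106 - i \sqrt{22} \approx -3106.0 - 4.6904 i$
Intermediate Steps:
$n{\left(G \right)} = \sqrt{-59 + G}$
$\left(-2112 - 994\right) - n{\left(9 + 28 \right)} = \left(-2112 - 994\right) - \sqrt{-59 + \left(9 + 28\right)} = \left(-2112 - 994\right) - \sqrt{-59 + 37} = -3106 - \sqrt{-22} = -3106 - i \sqrt{22}$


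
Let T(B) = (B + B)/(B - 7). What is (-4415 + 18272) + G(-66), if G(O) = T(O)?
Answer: 1011693/73 ≈ 13859.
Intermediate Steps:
T(B) = 2*B/(-7 + B) (T(B) = (2*B)/(-7 + B) = 2*B/(-7 + B))
G(O) = 2*O/(-7 + O)
(-4415 + 18272) + G(-66) = (-4415 + 18272) + 2*(-66)/(-7 - 66) = 13857 + 2*(-66)/(-73) = 13857 + 2*(-66)*(-1/73) = 13857 + 132/73 = 1011693/73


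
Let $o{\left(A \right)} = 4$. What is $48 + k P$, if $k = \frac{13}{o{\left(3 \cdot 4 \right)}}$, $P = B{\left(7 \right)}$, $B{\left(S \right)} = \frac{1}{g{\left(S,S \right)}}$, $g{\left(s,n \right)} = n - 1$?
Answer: $\frac{1165}{24} \approx 48.542$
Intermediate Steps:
$g{\left(s,n \right)} = -1 + n$ ($g{\left(s,n \right)} = n - 1 = -1 + n$)
$B{\left(S \right)} = \frac{1}{-1 + S}$
$P = \frac{1}{6}$ ($P = \frac{1}{-1 + 7} = \frac{1}{6} \approx 0.16667$)
$k = \frac{13}{4} \approx 3.25$
$48 + k P = 48 + \frac{13}{4} \cdot \frac{1}{6} = 48 + \frac{13}{24} = \frac{1165}{24}$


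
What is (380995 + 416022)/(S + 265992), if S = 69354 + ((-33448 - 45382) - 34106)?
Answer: 797017/222410 ≈ 3.5835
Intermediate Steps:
S = -43582 (S = 69354 + (-78830 - 34106) = 69354 - 112936 = -43582)
(380995 + 416022)/(S + 265992) = (380995 + 416022)/(-43582 + 265992) = 797017/222410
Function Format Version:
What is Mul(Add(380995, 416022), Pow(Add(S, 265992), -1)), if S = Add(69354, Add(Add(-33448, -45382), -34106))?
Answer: Rational(797017, 222410) ≈ 3.5835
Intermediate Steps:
S = -43582 (S = Add(69354, Add(-78830, -34106)) = Add(69354, -112936) = -43582)
Mul(Add(380995, 416022), Pow(Add(S, 265992), -1)) = Mul(Add(380995, 416022), Pow(Add(-43582, 265992), -1)) = Mul(797017, Pow(222410, -1)) = Mul(797017, Rational(1, 222410)) = Rational(797017, 222410)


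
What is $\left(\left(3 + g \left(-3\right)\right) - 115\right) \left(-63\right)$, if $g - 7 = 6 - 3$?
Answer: $8946$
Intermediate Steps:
$g = 10$ ($g = 7 + \left(6 - 3\right) = 7 + 3 = 10$)
$\left(\left(3 + g \left(-3\right)\right) - 115\right) \left(-63\right) = \left(\left(3 + 10 \left(-3\right)\right) - 115\right) \left(-63\right) = \left(\left(3 - 30\right) - 115\right) \left(-63\right) = \left(-27 - 115\right) \left(-63\right) = \left(-142\right) \left(-63\right) = 8946$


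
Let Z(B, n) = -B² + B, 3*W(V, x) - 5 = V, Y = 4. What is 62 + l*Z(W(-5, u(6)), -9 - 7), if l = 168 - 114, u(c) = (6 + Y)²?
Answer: 62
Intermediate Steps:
u(c) = 100 (u(c) = (6 + 4)² = 10² = 100)
W(V, x) = 5/3 + V/3
Z(B, n) = B - B²
l = 54
62 + l*Z(W(-5, u(6)), -9 - 7) = 62 + 54*((5/3 + (⅓)*(-5))*(1 - (5/3 + (⅓)*(-5)))) = 62 + 54*((5/3 - 5/3)*(1 - (5/3 - 5/3))) = 62 + 54*(0*(1 - 1*0)) = 62 + 54*(0*(1 + 0)) = 62 + 54*(0*1) = 62 + 54*0 = 62 + 0 = 62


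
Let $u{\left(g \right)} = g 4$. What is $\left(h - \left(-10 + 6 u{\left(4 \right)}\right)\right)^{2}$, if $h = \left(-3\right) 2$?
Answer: $8464$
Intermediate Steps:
$u{\left(g \right)} = 4 g$
$h = -6$
$\left(h - \left(-10 + 6 u{\left(4 \right)}\right)\right)^{2} = \left(-6 + \left(10 - 6 \cdot 4 \cdot 4\right)\right)^{2} = \left(-6 + \left(10 - 96\right)\right)^{2} = \left(-6 - 86\right)^{2} = \left(-92\right)^{2} = 8464$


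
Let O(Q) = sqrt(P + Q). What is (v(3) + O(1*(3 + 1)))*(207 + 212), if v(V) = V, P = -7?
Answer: 1257 + 419*I*sqrt(3) ≈ 1257.0 + 725.73*I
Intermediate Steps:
O(Q) = sqrt(-7 + Q)
(v(3) + O(1*(3 + 1)))*(207 + 212) = (3 + sqrt(-7 + 1*(3 + 1)))*(207 + 212) = (3 + sqrt(-7 + 1*4))*419 = (3 + sqrt(-7 + 4))*419 = (3 + sqrt(-3))*419 = (3 + I*sqrt(3))*419 = 1257 + 419*I*sqrt(3)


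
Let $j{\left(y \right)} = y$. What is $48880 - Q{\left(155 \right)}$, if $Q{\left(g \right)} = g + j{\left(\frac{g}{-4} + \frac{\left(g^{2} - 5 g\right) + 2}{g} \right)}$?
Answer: $\frac{30140517}{620} \approx 48614.0$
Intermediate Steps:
$Q{\left(g \right)} = \frac{3 g}{4} + \frac{2 + g^{2} - 5 g}{g}$ ($Q{\left(g \right)} = g + \left(\frac{g}{-4} + \frac{\left(g^{2} - 5 g\right) + 2}{g}\right) = g + \left(g \left(- \frac{1}{4}\right) + \frac{2 + g^{2} - 5 g}{g}\right) = g - \left(\frac{g}{4} - \frac{2 + g^{2} - 5 g}{g}\right) = \frac{3 g}{4} + \frac{2 + g^{2} - 5 g}{g}$)
$48880 - Q{\left(155 \right)} = 48880 - \left(-5 + \frac{2}{155} + \frac{7}{4} \cdot 155\right) = 48880 - \left(-5 + 2 \cdot \frac{1}{155} + \frac{1085}{4}\right) = 48880 - \left(-5 + \frac{2}{155} + \frac{1085}{4}\right) = 48880 - \frac{165083}{620} = \frac{30140517}{620}$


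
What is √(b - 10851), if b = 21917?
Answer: √11066 ≈ 105.20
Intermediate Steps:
√(b - 10851) = √(21917 - 10851) = √11066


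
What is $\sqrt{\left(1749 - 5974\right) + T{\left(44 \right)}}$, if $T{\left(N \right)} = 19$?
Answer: $i \sqrt{4206} \approx 64.854 i$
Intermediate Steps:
$\sqrt{\left(1749 - 5974\right) + T{\left(44 \right)}} = \sqrt{\left(1749 - 5974\right) + 19} = \sqrt{-4225 + 19} = \sqrt{-4206} = i \sqrt{4206}$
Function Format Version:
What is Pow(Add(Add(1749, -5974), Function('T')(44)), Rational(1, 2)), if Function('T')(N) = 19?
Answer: Mul(I, Pow(4206, Rational(1, 2))) ≈ Mul(64.854, I)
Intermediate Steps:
Pow(Add(Add(1749, -5974), Function('T')(44)), Rational(1, 2)) = Pow(Add(Add(1749, -5974), 19), Rational(1, 2)) = Pow(Add(-4225, 19), Rational(1, 2)) = Pow(-4206, Rational(1, 2)) = Mul(I, Pow(4206, Rational(1, 2)))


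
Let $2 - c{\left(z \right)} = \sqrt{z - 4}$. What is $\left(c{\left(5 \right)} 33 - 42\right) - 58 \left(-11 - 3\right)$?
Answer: $803$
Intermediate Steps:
$c{\left(z \right)} = 2 - \sqrt{-4 + z}$ ($c{\left(z \right)} = 2 - \sqrt{z - 4} = 2 - \sqrt{-4 + z}$)
$\left(c{\left(5 \right)} 33 - 42\right) - 58 \left(-11 - 3\right) = \left(\left(2 - \sqrt{-4 + 5}\right) 33 - 42\right) - 58 \left(-11 - 3\right) = \left(\left(2 - \sqrt{1}\right) 33 - 42\right) - 58 \left(-14\right) = \left(\left(2 - 1\right) 33 - 42\right) - -812 = \left(\left(2 - 1\right) 33 - 42\right) + 812 = \left(1 \cdot 33 - 42\right) + 812 = \left(33 - 42\right) + 812 = -9 + 812 = 803$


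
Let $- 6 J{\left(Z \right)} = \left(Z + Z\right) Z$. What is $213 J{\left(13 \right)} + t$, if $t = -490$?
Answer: $-12489$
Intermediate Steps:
$J{\left(Z \right)} = - \frac{Z^{2}}{3}$ ($J{\left(Z \right)} = - \frac{\left(Z + Z\right) Z}{6} = - \frac{2 Z Z}{6} = - \frac{2 Z^{2}}{6} = - \frac{Z^{2}}{3}$)
$213 J{\left(13 \right)} + t = 213 \left(- \frac{13^{2}}{3}\right) - 490 = 213 \left(\left(- \frac{1}{3}\right) 169\right) - 490 = 213 \left(- \frac{169}{3}\right) - 490 = -11999 - 490 = -12489$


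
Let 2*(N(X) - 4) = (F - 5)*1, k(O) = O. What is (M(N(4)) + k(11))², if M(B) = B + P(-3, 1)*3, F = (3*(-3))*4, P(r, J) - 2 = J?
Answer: 49/4 ≈ 12.250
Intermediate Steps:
P(r, J) = 2 + J
F = -36 (F = -9*4 = -36)
N(X) = -33/2 (N(X) = 4 + ((-36 - 5)*1)/2 = 4 + (-41*1)/2 = 4 + (½)*(-41) = 4 - 41/2 = -33/2)
M(B) = 9 + B (M(B) = B + (2 + 1)*3 = B + 3*3 = B + 9 = 9 + B)
(M(N(4)) + k(11))² = ((9 - 33/2) + 11)² = (-15/2 + 11)² = (7/2)² = 49/4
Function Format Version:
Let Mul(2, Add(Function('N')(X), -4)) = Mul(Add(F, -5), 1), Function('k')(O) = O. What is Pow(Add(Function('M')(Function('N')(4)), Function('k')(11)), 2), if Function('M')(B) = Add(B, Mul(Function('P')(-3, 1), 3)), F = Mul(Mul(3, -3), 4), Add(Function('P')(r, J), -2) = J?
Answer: Rational(49, 4) ≈ 12.250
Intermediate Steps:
Function('P')(r, J) = Add(2, J)
F = -36 (F = Mul(-9, 4) = -36)
Function('N')(X) = Rational(-33, 2) (Function('N')(X) = Add(4, Mul(Rational(1, 2), Mul(Add(-36, -5), 1))) = Add(4, Mul(Rational(1, 2), Mul(-41, 1))) = Add(4, Mul(Rational(1, 2), -41)) = Add(4, Rational(-41, 2)) = Rational(-33, 2))
Function('M')(B) = Add(9, B) (Function('M')(B) = Add(B, Mul(Add(2, 1), 3)) = Add(B, Mul(3, 3)) = Add(B, 9) = Add(9, B))
Pow(Add(Function('M')(Function('N')(4)), Function('k')(11)), 2) = Pow(Add(Add(9, Rational(-33, 2)), 11), 2) = Pow(Add(Rational(-15, 2), 11), 2) = Pow(Rational(7, 2), 2) = Rational(49, 4)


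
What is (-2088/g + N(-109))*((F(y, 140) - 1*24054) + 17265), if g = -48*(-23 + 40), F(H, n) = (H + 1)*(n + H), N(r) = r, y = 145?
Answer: -126017199/34 ≈ -3.7064e+6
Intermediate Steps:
F(H, n) = (1 + H)*(H + n)
g = -816 (g = -48*17 = -816)
(-2088/g + N(-109))*((F(y, 140) - 1*24054) + 17265) = (-2088/(-816) - 109)*(((145 + 140 + 145² + 145*140) - 1*24054) + 17265) = (-2088*(-1/816) - 109)*(((145 + 140 + 21025 + 20300) - 24054) + 17265) = (87/34 - 109)*((41610 - 24054) + 17265) = -3619*(17556 + 17265)/34 = -3619/34*34821 = -126017199/34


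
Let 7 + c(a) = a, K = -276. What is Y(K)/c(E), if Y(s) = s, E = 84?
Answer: -276/77 ≈ -3.5844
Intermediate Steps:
c(a) = -7 + a
Y(K)/c(E) = -276/(-7 + 84) = -276/77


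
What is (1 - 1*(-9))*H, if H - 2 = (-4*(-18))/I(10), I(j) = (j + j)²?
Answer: 109/5 ≈ 21.800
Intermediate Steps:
I(j) = 4*j² (I(j) = (2*j)² = 4*j²)
H = 109/50 (H = 2 + (-4*(-18))/((4*10²)) = 2 + 72/((4*100)) = 2 + 72/400 = 2 + 72*(1/400) = 2 + 9/50 = 109/50 ≈ 2.1800)
(1 - 1*(-9))*H = (1 - 1*(-9))*(109/50) = (1 + 9)*(109/50) = 10*(109/50) = 109/5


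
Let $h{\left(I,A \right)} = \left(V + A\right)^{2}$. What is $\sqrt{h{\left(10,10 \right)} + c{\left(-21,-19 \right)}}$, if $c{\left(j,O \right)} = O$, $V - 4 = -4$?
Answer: $9$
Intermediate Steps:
$V = 0$ ($V = 4 - 4 = 0$)
$h{\left(I,A \right)} = A^{2}$ ($h{\left(I,A \right)} = \left(0 + A\right)^{2} = A^{2}$)
$\sqrt{h{\left(10,10 \right)} + c{\left(-21,-19 \right)}} = \sqrt{10^{2} - 19} = \sqrt{100 - 19} = \sqrt{81} = 9$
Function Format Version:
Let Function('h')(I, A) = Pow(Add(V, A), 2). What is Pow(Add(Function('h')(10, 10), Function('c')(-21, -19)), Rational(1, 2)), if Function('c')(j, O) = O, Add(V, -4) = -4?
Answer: 9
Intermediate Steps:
V = 0 (V = Add(4, -4) = 0)
Function('h')(I, A) = Pow(A, 2) (Function('h')(I, A) = Pow(Add(0, A), 2) = Pow(A, 2))
Pow(Add(Function('h')(10, 10), Function('c')(-21, -19)), Rational(1, 2)) = Pow(Add(Pow(10, 2), -19), Rational(1, 2)) = Pow(Add(100, -19), Rational(1, 2)) = Pow(81, Rational(1, 2)) = 9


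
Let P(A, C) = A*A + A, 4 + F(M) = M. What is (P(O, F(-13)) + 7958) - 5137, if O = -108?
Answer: 14377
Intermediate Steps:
F(M) = -4 + M
P(A, C) = A + A² (P(A, C) = A² + A = A + A²)
(P(O, F(-13)) + 7958) - 5137 = (-108*(1 - 108) + 7958) - 5137 = (-108*(-107) + 7958) - 5137 = (11556 + 7958) - 5137 = 19514 - 5137 = 14377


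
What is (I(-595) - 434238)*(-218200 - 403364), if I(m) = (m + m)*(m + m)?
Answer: -610290072168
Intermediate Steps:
I(m) = 4*m² (I(m) = (2*m)*(2*m) = 4*m²)
(I(-595) - 434238)*(-218200 - 403364) = (4*(-595)² - 434238)*(-218200 - 403364) = (4*354025 - 434238)*(-621564) = (1416100 - 434238)*(-621564) = 981862*(-621564) = -610290072168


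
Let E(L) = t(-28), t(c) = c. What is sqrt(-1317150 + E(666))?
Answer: I*sqrt(1317178) ≈ 1147.7*I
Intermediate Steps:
E(L) = -28
sqrt(-1317150 + E(666)) = sqrt(-1317150 - 28) = sqrt(-1317178) = I*sqrt(1317178)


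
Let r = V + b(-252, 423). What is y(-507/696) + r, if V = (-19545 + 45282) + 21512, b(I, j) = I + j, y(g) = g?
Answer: 11001271/232 ≈ 47419.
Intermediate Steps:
V = 47249 (V = 25737 + 21512 = 47249)
r = 47420 (r = 47249 + (-252 + 423) = 47249 + 171 = 47420)
y(-507/696) + r = -507/696 + 47420 = -507*1/696 + 47420 = -169/232 + 47420 = 11001271/232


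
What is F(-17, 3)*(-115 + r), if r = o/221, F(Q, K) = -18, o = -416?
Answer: 35766/17 ≈ 2103.9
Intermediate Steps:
r = -32/17 (r = -416/221 = -416*1/221 = -32/17 ≈ -1.8824)
F(-17, 3)*(-115 + r) = -18*(-115 - 32/17) = -18*(-1987/17) = 35766/17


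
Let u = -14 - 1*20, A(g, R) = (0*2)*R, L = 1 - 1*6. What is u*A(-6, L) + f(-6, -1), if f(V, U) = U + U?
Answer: -2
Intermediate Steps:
f(V, U) = 2*U
L = -5 (L = 1 - 6 = -5)
A(g, R) = 0 (A(g, R) = 0*R = 0)
u = -34 (u = -14 - 20 = -34)
u*A(-6, L) + f(-6, -1) = -34*0 + 2*(-1) = 0 - 2 = -2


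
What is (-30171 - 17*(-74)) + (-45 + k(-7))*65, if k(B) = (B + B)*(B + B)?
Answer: -19098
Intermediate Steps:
k(B) = 4*B² (k(B) = (2*B)*(2*B) = 4*B²)
(-30171 - 17*(-74)) + (-45 + k(-7))*65 = (-30171 - 17*(-74)) + (-45 + 4*(-7)²)*65 = (-30171 + 1258) + (-45 + 4*49)*65 = -28913 + (-45 + 196)*65 = -28913 + 151*65 = -28913 + 9815 = -19098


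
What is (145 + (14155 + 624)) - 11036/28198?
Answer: 210407958/14099 ≈ 14924.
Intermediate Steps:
(145 + (14155 + 624)) - 11036/28198 = (145 + 14779) - 11036*1/28198 = 14924 - 5518/14099 = 210407958/14099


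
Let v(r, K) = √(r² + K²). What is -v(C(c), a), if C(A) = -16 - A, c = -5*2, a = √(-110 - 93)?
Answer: -I*√167 ≈ -12.923*I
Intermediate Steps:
a = I*√203 (a = √(-203) = I*√203 ≈ 14.248*I)
c = -10
v(r, K) = √(K² + r²)
-v(C(c), a) = -√((I*√203)² + (-16 - 1*(-10))²) = -√(-203 + (-16 + 10)²) = -√(-203 + (-6)²) = -√(-203 + 36) = -√(-167) = -I*√167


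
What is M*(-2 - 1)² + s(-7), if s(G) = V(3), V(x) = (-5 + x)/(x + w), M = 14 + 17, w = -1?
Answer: 278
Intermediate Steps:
M = 31
V(x) = (-5 + x)/(-1 + x) (V(x) = (-5 + x)/(x - 1) = (-5 + x)/(-1 + x))
s(G) = -1 (s(G) = (-5 + 3)/(-1 + 3) = -2/2 = (½)*(-2) = -1)
M*(-2 - 1)² + s(-7) = 31*(-2 - 1)² - 1 = 31*(-3)² - 1 = 31*9 - 1 = 279 - 1 = 278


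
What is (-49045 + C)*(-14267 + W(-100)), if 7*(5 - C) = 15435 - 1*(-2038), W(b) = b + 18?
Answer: 5176444797/7 ≈ 7.3949e+8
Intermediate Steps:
W(b) = 18 + b
C = -17438/7 (C = 5 - (15435 - 1*(-2038))/7 = 5 - (15435 + 2038)/7 = 5 - ⅐*17473 = 5 - 17473/7 = -17438/7 ≈ -2491.1)
(-49045 + C)*(-14267 + W(-100)) = (-49045 - 17438/7)*(-14267 + (18 - 100)) = -360753*(-14267 - 82)/7 = -360753/7*(-14349) = 5176444797/7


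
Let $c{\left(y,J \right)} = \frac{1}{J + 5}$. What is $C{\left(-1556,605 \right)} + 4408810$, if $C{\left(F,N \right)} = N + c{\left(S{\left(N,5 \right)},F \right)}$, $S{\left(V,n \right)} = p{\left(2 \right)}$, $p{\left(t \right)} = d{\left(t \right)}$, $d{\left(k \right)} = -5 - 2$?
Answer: $\frac{6839002664}{1551} \approx 4.4094 \cdot 10^{6}$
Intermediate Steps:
$d{\left(k \right)} = -7$ ($d{\left(k \right)} = -5 - 2 = -7$)
$p{\left(t \right)} = -7$
$S{\left(V,n \right)} = -7$
$c{\left(y,J \right)} = \frac{1}{5 + J}$
$C{\left(F,N \right)} = N + \frac{1}{5 + F}$
$C{\left(-1556,605 \right)} + 4408810 = \frac{1 + 605 \left(5 - 1556\right)}{5 - 1556} + 4408810 = \frac{1 + 605 \left(-1551\right)}{-1551} + 4408810 = - \frac{1 - 938355}{1551} + 4408810 = \left(- \frac{1}{1551}\right) \left(-938354\right) + 4408810 = \frac{938354}{1551} + 4408810 = \frac{6839002664}{1551}$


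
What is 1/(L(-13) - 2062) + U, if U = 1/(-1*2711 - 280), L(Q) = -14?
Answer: -563/689924 ≈ -0.00081603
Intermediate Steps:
U = -1/2991 (U = 1/(-2711 - 280) = 1/(-2991) = -1/2991 ≈ -0.00033434)
1/(L(-13) - 2062) + U = 1/(-14 - 2062) - 1/2991 = 1/(-2076) - 1/2991 = -1/2076 - 1/2991 = -563/689924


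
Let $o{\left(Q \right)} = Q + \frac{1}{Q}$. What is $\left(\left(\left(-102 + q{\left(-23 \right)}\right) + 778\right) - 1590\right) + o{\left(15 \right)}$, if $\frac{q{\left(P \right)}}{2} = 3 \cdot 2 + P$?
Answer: $- \frac{13994}{15} \approx -932.93$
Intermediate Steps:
$q{\left(P \right)} = 12 + 2 P$ ($q{\left(P \right)} = 2 \left(3 \cdot 2 + P\right) = 2 \left(6 + P\right) = 12 + 2 P$)
$\left(\left(\left(-102 + q{\left(-23 \right)}\right) + 778\right) - 1590\right) + o{\left(15 \right)} = \left(\left(\left(-102 + \left(12 + 2 \left(-23\right)\right)\right) + 778\right) - 1590\right) + \left(15 + \frac{1}{15}\right) = \left(\left(\left(-102 + \left(12 - 46\right)\right) + 778\right) - 1590\right) + \left(15 + \frac{1}{15}\right) = \left(\left(\left(-102 - 34\right) + 778\right) - 1590\right) + \frac{226}{15} = \left(\left(-136 + 778\right) - 1590\right) + \frac{226}{15} = \left(642 - 1590\right) + \frac{226}{15} = -948 + \frac{226}{15} = - \frac{13994}{15}$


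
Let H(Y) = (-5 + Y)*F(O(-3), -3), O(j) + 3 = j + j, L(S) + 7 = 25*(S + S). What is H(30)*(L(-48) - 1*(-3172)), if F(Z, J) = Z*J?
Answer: 516375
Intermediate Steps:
L(S) = -7 + 50*S (L(S) = -7 + 25*(S + S) = -7 + 25*(2*S) = -7 + 50*S)
O(j) = -3 + 2*j (O(j) = -3 + (j + j) = -3 + 2*j)
F(Z, J) = J*Z
H(Y) = -135 + 27*Y (H(Y) = (-5 + Y)*(-3*(-3 + 2*(-3))) = (-5 + Y)*(-3*(-3 - 6)) = (-5 + Y)*(-3*(-9)) = (-5 + Y)*27 = -135 + 27*Y)
H(30)*(L(-48) - 1*(-3172)) = (-135 + 27*30)*((-7 + 50*(-48)) - 1*(-3172)) = (-135 + 810)*((-7 - 2400) + 3172) = 675*(-2407 + 3172) = 675*765 = 516375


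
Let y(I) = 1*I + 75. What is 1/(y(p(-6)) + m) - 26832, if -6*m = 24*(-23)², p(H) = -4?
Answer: -54871441/2045 ≈ -26832.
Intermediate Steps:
m = -2116 (m = -4*(-23)² = -4*529 = -⅙*12696 = -2116)
y(I) = 75 + I (y(I) = I + 75 = 75 + I)
1/(y(p(-6)) + m) - 26832 = 1/((75 - 4) - 2116) - 26832 = 1/(71 - 2116) - 26832 = 1/(-2045) - 26832 = -1/2045 - 26832 = -54871441/2045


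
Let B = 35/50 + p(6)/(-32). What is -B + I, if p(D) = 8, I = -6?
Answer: -129/20 ≈ -6.4500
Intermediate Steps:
B = 9/20 (B = 35/50 + 8/(-32) = 35*(1/50) + 8*(-1/32) = 7/10 - ¼ = 9/20 ≈ 0.45000)
-B + I = -1*9/20 - 6 = -9/20 - 6 = -129/20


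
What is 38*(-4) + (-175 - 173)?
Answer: -500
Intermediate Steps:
38*(-4) + (-175 - 173) = -152 - 348 = -500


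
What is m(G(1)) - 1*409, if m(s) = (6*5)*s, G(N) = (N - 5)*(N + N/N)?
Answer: -649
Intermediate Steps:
G(N) = (1 + N)*(-5 + N) (G(N) = (-5 + N)*(N + 1) = (-5 + N)*(1 + N) = (1 + N)*(-5 + N))
m(s) = 30*s
m(G(1)) - 1*409 = 30*(-5 + 1² - 4*1) - 1*409 = 30*(-5 + 1 - 4) - 409 = 30*(-8) - 409 = -240 - 409 = -649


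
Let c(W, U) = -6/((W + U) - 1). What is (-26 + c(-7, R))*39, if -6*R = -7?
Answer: -40170/41 ≈ -979.76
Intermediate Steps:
R = 7/6 (R = -⅙*(-7) = 7/6 ≈ 1.1667)
c(W, U) = -6/(-1 + U + W) (c(W, U) = -6/((U + W) - 1) = -6/(-1 + U + W))
(-26 + c(-7, R))*39 = (-26 - 6/(-1 + 7/6 - 7))*39 = (-26 - 6/(-41/6))*39 = (-26 - 6*(-6/41))*39 = (-26 + 36/41)*39 = -1030/41*39 = -40170/41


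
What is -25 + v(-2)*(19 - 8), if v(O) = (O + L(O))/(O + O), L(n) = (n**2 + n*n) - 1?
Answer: -155/4 ≈ -38.750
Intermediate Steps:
L(n) = -1 + 2*n**2 (L(n) = (n**2 + n**2) - 1 = 2*n**2 - 1 = -1 + 2*n**2)
v(O) = (-1 + O + 2*O**2)/(2*O) (v(O) = (O + (-1 + 2*O**2))/(O + O) = (-1 + O + 2*O**2)/((2*O)) = (-1 + O + 2*O**2)*(1/(2*O)) = (-1 + O + 2*O**2)/(2*O))
-25 + v(-2)*(19 - 8) = -25 + (1/2 - 2 - 1/2/(-2))*(19 - 8) = -25 + (1/2 - 2 - 1/2*(-1/2))*11 = -25 + (1/2 - 2 + 1/4)*11 = -25 - 5/4*11 = -25 - 55/4 = -155/4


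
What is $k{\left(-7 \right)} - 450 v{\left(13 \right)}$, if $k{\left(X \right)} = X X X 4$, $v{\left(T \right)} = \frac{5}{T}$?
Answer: $- \frac{20086}{13} \approx -1545.1$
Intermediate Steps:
$k{\left(X \right)} = 4 X^{3}$ ($k{\left(X \right)} = X^{2} \cdot 4 X = 4 X^{3}$)
$k{\left(-7 \right)} - 450 v{\left(13 \right)} = 4 \left(-7\right)^{3} - 450 \cdot \frac{5}{13} = 4 \left(-343\right) - 450 \cdot 5 \cdot \frac{1}{13} = -1372 - \frac{2250}{13} = - \frac{20086}{13}$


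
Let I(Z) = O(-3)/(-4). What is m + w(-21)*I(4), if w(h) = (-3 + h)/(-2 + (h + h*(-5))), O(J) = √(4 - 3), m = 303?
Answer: 12426/41 ≈ 303.07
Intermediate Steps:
O(J) = 1 (O(J) = √1 = 1)
w(h) = (-3 + h)/(-2 - 4*h) (w(h) = (-3 + h)/(-2 + (h - 5*h)) = (-3 + h)/(-2 - 4*h))
I(Z) = -¼ (I(Z) = 1/(-4) = 1*(-¼) = -¼)
m + w(-21)*I(4) = 303 + ((3 - 1*(-21))/(2*(1 + 2*(-21))))*(-¼) = 303 + ((3 + 21)/(2*(1 - 42)))*(-¼) = 303 + ((½)*24/(-41))*(-¼) = 303 + ((½)*(-1/41)*24)*(-¼) = 303 - 12/41*(-¼) = 303 + 3/41 = 12426/41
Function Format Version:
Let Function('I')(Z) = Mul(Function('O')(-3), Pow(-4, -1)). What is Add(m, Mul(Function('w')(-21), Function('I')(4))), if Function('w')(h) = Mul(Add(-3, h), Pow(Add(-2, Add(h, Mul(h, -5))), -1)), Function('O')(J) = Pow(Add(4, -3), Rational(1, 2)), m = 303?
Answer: Rational(12426, 41) ≈ 303.07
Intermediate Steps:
Function('O')(J) = 1 (Function('O')(J) = Pow(1, Rational(1, 2)) = 1)
Function('w')(h) = Mul(Pow(Add(-2, Mul(-4, h)), -1), Add(-3, h)) (Function('w')(h) = Mul(Add(-3, h), Pow(Add(-2, Add(h, Mul(-5, h))), -1)) = Mul(Add(-3, h), Pow(Add(-2, Mul(-4, h)), -1)) = Mul(Pow(Add(-2, Mul(-4, h)), -1), Add(-3, h)))
Function('I')(Z) = Rational(-1, 4) (Function('I')(Z) = Mul(1, Pow(-4, -1)) = Mul(1, Rational(-1, 4)) = Rational(-1, 4))
Add(m, Mul(Function('w')(-21), Function('I')(4))) = Add(303, Mul(Mul(Rational(1, 2), Pow(Add(1, Mul(2, -21)), -1), Add(3, Mul(-1, -21))), Rational(-1, 4))) = Add(303, Mul(Mul(Rational(1, 2), Pow(Add(1, -42), -1), Add(3, 21)), Rational(-1, 4))) = Add(303, Mul(Mul(Rational(1, 2), Pow(-41, -1), 24), Rational(-1, 4))) = Add(303, Mul(Mul(Rational(1, 2), Rational(-1, 41), 24), Rational(-1, 4))) = Add(303, Mul(Rational(-12, 41), Rational(-1, 4))) = Add(303, Rational(3, 41)) = Rational(12426, 41)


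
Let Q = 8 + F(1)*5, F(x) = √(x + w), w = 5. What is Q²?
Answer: 214 + 80*√6 ≈ 409.96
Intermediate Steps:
F(x) = √(5 + x) (F(x) = √(x + 5) = √(5 + x))
Q = 8 + 5*√6 (Q = 8 + √(5 + 1)*5 = 8 + √6*5 = 8 + 5*√6 ≈ 20.247)
Q² = (8 + 5*√6)²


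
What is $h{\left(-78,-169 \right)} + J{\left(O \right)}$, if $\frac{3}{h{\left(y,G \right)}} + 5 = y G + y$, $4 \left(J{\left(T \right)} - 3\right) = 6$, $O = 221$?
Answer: $\frac{117897}{26198} \approx 4.5002$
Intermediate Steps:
$J{\left(T \right)} = \frac{9}{2}$ ($J{\left(T \right)} = 3 + \frac{1}{4} \cdot 6 = 3 + \frac{3}{2} = \frac{9}{2}$)
$h{\left(y,G \right)} = \frac{3}{-5 + y + G y}$ ($h{\left(y,G \right)} = \frac{3}{-5 + \left(y G + y\right)} = \frac{3}{-5 + \left(G y + y\right)} = \frac{3}{-5 + \left(y + G y\right)} = \frac{3}{-5 + y + G y}$)
$h{\left(-78,-169 \right)} + J{\left(O \right)} = \frac{3}{-5 - 78 - -13182} + \frac{9}{2} = \frac{3}{-5 - 78 + 13182} + \frac{9}{2} = \frac{3}{13099} + \frac{9}{2} = \frac{117897}{26198}$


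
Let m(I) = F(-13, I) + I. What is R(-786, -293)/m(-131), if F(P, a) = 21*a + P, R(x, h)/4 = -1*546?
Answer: 728/965 ≈ 0.75440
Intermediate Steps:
R(x, h) = -2184 (R(x, h) = 4*(-1*546) = 4*(-546) = -2184)
F(P, a) = P + 21*a
m(I) = -13 + 22*I (m(I) = (-13 + 21*I) + I = -13 + 22*I)
R(-786, -293)/m(-131) = -2184/(-13 + 22*(-131)) = -2184/(-13 - 2882) = -2184/(-2895) = -2184*(-1/2895) = 728/965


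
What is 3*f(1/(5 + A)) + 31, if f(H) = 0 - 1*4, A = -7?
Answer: 19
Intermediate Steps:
f(H) = -4 (f(H) = 0 - 4 = -4)
3*f(1/(5 + A)) + 31 = 3*(-4) + 31 = -12 + 31 = 19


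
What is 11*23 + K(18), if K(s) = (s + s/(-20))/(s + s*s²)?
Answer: 1644519/6500 ≈ 253.00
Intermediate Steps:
K(s) = 19*s/(20*(s + s³)) (K(s) = (s + s*(-1/20))/(s + s³) = (s - s/20)/(s + s³) = (19*s/20)/(s + s³) = 19*s/(20*(s + s³)))
11*23 + K(18) = 11*23 + 19/(20*(1 + 18²)) = 253 + 19/(20*(1 + 324)) = 253 + (19/20)/325 = 253 + (19/20)*(1/325) = 253 + 19/6500 = 1644519/6500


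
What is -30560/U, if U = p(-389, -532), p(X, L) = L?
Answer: 7640/133 ≈ 57.444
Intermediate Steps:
U = -532
-30560/U = -30560/(-532) = -30560*(-1/532) = 7640/133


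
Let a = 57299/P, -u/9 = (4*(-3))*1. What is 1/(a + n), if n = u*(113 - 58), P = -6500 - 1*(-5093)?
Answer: 1407/8300281 ≈ 0.00016951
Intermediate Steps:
P = -1407 (P = -6500 + 5093 = -1407)
u = 108 (u = -9*4*(-3) = -(-108) = -9*(-12) = 108)
n = 5940 (n = 108*(113 - 58) = 108*55 = 5940)
a = -57299/1407 (a = 57299/(-1407) = 57299*(-1/1407) = -57299/1407 ≈ -40.724)
1/(a + n) = 1/(-57299/1407 + 5940) = 1/(8300281/1407) = 1407/8300281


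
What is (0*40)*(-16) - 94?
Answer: -94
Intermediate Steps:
(0*40)*(-16) - 94 = 0*(-16) - 94 = 0 - 94 = -94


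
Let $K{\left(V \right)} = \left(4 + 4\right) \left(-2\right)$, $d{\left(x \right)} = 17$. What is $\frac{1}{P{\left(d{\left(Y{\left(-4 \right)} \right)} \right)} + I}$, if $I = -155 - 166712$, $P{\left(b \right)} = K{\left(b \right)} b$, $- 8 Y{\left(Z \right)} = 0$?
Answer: $- \frac{1}{167139} \approx -5.983 \cdot 10^{-6}$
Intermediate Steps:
$Y{\left(Z \right)} = 0$ ($Y{\left(Z \right)} = \left(- \frac{1}{8}\right) 0 = 0$)
$K{\left(V \right)} = -16$ ($K{\left(V \right)} = 8 \left(-2\right) = -16$)
$P{\left(b \right)} = - 16 b$
$I = -166867$ ($I = -155 - 166712 = -166867$)
$\frac{1}{P{\left(d{\left(Y{\left(-4 \right)} \right)} \right)} + I} = \frac{1}{\left(-16\right) 17 - 166867} = \frac{1}{-272 - 166867} = \frac{1}{-167139} = - \frac{1}{167139}$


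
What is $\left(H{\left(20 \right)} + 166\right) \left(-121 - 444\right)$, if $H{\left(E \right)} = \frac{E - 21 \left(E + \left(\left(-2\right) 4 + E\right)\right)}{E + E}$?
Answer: $- \frac{169161}{2} \approx -84581.0$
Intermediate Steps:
$H{\left(E \right)} = \frac{168 - 41 E}{2 E}$ ($H{\left(E \right)} = \frac{E - 21 \left(E + \left(-8 + E\right)\right)}{2 E} = \left(E - 21 \left(-8 + 2 E\right)\right) \frac{1}{2 E} = \left(E - \left(-168 + 42 E\right)\right) \frac{1}{2 E} = \left(168 - 41 E\right) \frac{1}{2 E} = \frac{168 - 41 E}{2 E}$)
$\left(H{\left(20 \right)} + 166\right) \left(-121 - 444\right) = \left(\left(- \frac{41}{2} + \frac{84}{20}\right) + 166\right) \left(-121 - 444\right) = \left(\left(- \frac{41}{2} + 84 \cdot \frac{1}{20}\right) + 166\right) \left(-565\right) = \left(\left(- \frac{41}{2} + \frac{21}{5}\right) + 166\right) \left(-565\right) = \left(- \frac{163}{10} + 166\right) \left(-565\right) = \frac{1497}{10} \left(-565\right) = - \frac{169161}{2}$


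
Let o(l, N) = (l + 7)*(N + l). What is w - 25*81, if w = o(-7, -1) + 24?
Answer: -2001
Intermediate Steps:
o(l, N) = (7 + l)*(N + l)
w = 24 (w = ((-7)² + 7*(-1) + 7*(-7) - 1*(-7)) + 24 = (49 - 7 - 49 + 7) + 24 = 0 + 24 = 24)
w - 25*81 = 24 - 25*81 = 24 - 2025 = -2001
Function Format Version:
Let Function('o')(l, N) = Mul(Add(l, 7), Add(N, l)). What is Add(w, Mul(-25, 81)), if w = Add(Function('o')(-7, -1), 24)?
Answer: -2001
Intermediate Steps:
Function('o')(l, N) = Mul(Add(7, l), Add(N, l))
w = 24 (w = Add(Add(Pow(-7, 2), Mul(7, -1), Mul(7, -7), Mul(-1, -7)), 24) = Add(Add(49, -7, -49, 7), 24) = Add(0, 24) = 24)
Add(w, Mul(-25, 81)) = Add(24, Mul(-25, 81)) = Add(24, -2025) = -2001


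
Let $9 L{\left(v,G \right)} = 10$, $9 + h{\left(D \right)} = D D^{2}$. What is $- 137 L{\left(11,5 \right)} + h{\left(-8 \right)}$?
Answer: $- \frac{6059}{9} \approx -673.22$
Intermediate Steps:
$h{\left(D \right)} = -9 + D^{3}$ ($h{\left(D \right)} = -9 + D D^{2} = -9 + D^{3}$)
$L{\left(v,G \right)} = \frac{10}{9}$ ($L{\left(v,G \right)} = \frac{1}{9} \cdot 10 = \frac{10}{9}$)
$- 137 L{\left(11,5 \right)} + h{\left(-8 \right)} = \left(-137\right) \frac{10}{9} + \left(-9 + \left(-8\right)^{3}\right) = - \frac{1370}{9} - 521 = - \frac{6059}{9}$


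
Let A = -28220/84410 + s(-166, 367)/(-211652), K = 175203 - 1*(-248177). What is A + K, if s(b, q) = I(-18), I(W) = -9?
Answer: 756390860552185/1786554532 ≈ 4.2338e+5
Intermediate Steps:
s(b, q) = -9
K = 423380 (K = 175203 + 248177 = 423380)
A = -597205975/1786554532 (A = -28220/84410 - 9/(-211652) = -28220*1/84410 - 9*(-1/211652) = -2822/8441 + 9/211652 = -597205975/1786554532 ≈ -0.33428)
A + K = -597205975/1786554532 + 423380 = 756390860552185/1786554532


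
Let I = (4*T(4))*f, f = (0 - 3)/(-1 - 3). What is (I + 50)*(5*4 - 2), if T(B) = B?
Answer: 1116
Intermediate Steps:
f = ¾ (f = -3/(-4) = -3*(-¼) = ¾ ≈ 0.75000)
I = 12 (I = (4*4)*(¾) = 16*(¾) = 12)
(I + 50)*(5*4 - 2) = (12 + 50)*(5*4 - 2) = 62*(20 - 2) = 62*18 = 1116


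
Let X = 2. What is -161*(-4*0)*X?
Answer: 0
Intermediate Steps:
-161*(-4*0)*X = -161*(-4*0)*2 = -0*2 = -161*0 = 0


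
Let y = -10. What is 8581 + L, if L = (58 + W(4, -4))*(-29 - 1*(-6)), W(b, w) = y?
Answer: 7477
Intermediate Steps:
W(b, w) = -10
L = -1104 (L = (58 - 10)*(-29 - 1*(-6)) = 48*(-29 + 6) = 48*(-23) = -1104)
8581 + L = 8581 - 1104 = 7477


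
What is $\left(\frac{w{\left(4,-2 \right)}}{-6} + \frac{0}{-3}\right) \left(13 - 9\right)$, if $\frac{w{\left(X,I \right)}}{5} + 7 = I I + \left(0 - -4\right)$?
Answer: $- \frac{10}{3} \approx -3.3333$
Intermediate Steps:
$w{\left(X,I \right)} = -15 + 5 I^{2}$ ($w{\left(X,I \right)} = -35 + 5 \left(I I + \left(0 - -4\right)\right) = -35 + 5 \left(I^{2} + \left(0 + 4\right)\right) = -35 + 5 \left(I^{2} + 4\right) = -35 + 5 \left(4 + I^{2}\right) = -35 + \left(20 + 5 I^{2}\right) = -15 + 5 I^{2}$)
$\left(\frac{w{\left(4,-2 \right)}}{-6} + \frac{0}{-3}\right) \left(13 - 9\right) = \left(\frac{-15 + 5 \left(-2\right)^{2}}{-6} + \frac{0}{-3}\right) \left(13 - 9\right) = \left(\left(-15 + 5 \cdot 4\right) \left(- \frac{1}{6}\right) + 0 \left(- \frac{1}{3}\right)\right) 4 = \left(\left(-15 + 20\right) \left(- \frac{1}{6}\right) + 0\right) 4 = \left(5 \left(- \frac{1}{6}\right) + 0\right) 4 = \left(- \frac{5}{6} + 0\right) 4 = \left(- \frac{5}{6}\right) 4 = - \frac{10}{3}$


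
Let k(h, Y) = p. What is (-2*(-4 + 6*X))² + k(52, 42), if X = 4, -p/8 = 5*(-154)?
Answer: 7760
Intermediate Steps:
p = 6160 (p = -40*(-154) = -8*(-770) = 6160)
k(h, Y) = 6160
(-2*(-4 + 6*X))² + k(52, 42) = (-2*(-4 + 6*4))² + 6160 = (-2*(-4 + 24))² + 6160 = (-2*20)² + 6160 = (-40)² + 6160 = 1600 + 6160 = 7760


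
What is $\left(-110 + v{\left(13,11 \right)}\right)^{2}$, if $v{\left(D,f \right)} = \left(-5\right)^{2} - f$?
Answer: $9216$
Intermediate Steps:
$v{\left(D,f \right)} = 25 - f$
$\left(-110 + v{\left(13,11 \right)}\right)^{2} = \left(-110 + \left(25 - 11\right)\right)^{2} = \left(-110 + 14\right)^{2} = \left(-96\right)^{2} = 9216$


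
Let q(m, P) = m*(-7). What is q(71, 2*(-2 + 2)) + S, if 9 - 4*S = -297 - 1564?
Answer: -59/2 ≈ -29.500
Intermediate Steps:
S = 935/2 (S = 9/4 - (-297 - 1564)/4 = 9/4 - ¼*(-1861) = 9/4 + 1861/4 = 935/2 ≈ 467.50)
q(m, P) = -7*m
q(71, 2*(-2 + 2)) + S = -7*71 + 935/2 = -497 + 935/2 = -59/2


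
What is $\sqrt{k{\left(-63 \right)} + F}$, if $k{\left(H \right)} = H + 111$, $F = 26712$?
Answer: $2 \sqrt{6690} \approx 163.58$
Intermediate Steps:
$k{\left(H \right)} = 111 + H$
$\sqrt{k{\left(-63 \right)} + F} = \sqrt{\left(111 - 63\right) + 26712} = \sqrt{48 + 26712} = \sqrt{26760} = 2 \sqrt{6690}$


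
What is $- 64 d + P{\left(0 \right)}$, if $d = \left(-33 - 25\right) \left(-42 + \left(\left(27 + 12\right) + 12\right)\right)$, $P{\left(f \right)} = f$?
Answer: $33408$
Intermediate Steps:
$d = -522$ ($d = - 58 \left(-42 + \left(39 + 12\right)\right) = - 58 \left(-42 + 51\right) = \left(-58\right) 9 = -522$)
$- 64 d + P{\left(0 \right)} = \left(-64\right) \left(-522\right) + 0 = 33408 + 0 = 33408$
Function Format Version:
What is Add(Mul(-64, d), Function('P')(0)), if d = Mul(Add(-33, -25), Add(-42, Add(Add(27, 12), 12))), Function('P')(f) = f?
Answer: 33408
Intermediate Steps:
d = -522 (d = Mul(-58, Add(-42, Add(39, 12))) = Mul(-58, Add(-42, 51)) = Mul(-58, 9) = -522)
Add(Mul(-64, d), Function('P')(0)) = Add(Mul(-64, -522), 0) = Add(33408, 0) = 33408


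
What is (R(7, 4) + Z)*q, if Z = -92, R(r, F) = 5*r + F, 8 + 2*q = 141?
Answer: -7049/2 ≈ -3524.5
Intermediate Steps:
q = 133/2 (q = -4 + (½)*141 = -4 + 141/2 = 133/2 ≈ 66.500)
R(r, F) = F + 5*r
(R(7, 4) + Z)*q = ((4 + 5*7) - 92)*(133/2) = ((4 + 35) - 92)*(133/2) = (39 - 92)*(133/2) = -53*133/2 = -7049/2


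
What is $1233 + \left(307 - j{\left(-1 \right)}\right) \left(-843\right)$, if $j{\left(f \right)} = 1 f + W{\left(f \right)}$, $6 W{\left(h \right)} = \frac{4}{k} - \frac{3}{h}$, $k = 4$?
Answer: $-257849$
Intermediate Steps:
$W{\left(h \right)} = \frac{1}{6} - \frac{1}{2 h}$ ($W{\left(h \right)} = \frac{\frac{4}{4} - \frac{3}{h}}{6} = \frac{4 \cdot \frac{1}{4} - \frac{3}{h}}{6} = \frac{1 - \frac{3}{h}}{6} = \frac{1}{6} - \frac{1}{2 h}$)
$j{\left(f \right)} = f + \frac{-3 + f}{6 f}$ ($j{\left(f \right)} = 1 f + \frac{-3 + f}{6 f} = f + \frac{-3 + f}{6 f}$)
$1233 + \left(307 - j{\left(-1 \right)}\right) \left(-843\right) = 1233 + \left(307 - \left(\frac{1}{6} - 1 - \frac{1}{2 \left(-1\right)}\right)\right) \left(-843\right) = 1233 + \left(307 - \left(\frac{1}{6} - 1 - - \frac{1}{2}\right)\right) \left(-843\right) = 1233 + \left(307 - \left(\frac{1}{6} - 1 + \frac{1}{2}\right)\right) \left(-843\right) = 1233 + \left(307 - - \frac{1}{3}\right) \left(-843\right) = 1233 + \left(307 + \frac{1}{3}\right) \left(-843\right) = 1233 + \frac{922}{3} \left(-843\right) = 1233 - 259082 = -257849$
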